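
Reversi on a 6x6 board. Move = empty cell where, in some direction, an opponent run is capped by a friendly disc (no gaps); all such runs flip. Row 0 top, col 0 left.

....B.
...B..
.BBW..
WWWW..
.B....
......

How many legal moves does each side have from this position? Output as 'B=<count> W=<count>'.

-- B to move --
(1,2): no bracket -> illegal
(1,4): flips 2 -> legal
(2,0): no bracket -> illegal
(2,4): flips 1 -> legal
(3,4): no bracket -> illegal
(4,0): flips 1 -> legal
(4,2): flips 1 -> legal
(4,3): flips 3 -> legal
(4,4): flips 1 -> legal
B mobility = 6
-- W to move --
(0,2): no bracket -> illegal
(0,3): flips 1 -> legal
(0,5): no bracket -> illegal
(1,0): flips 1 -> legal
(1,1): flips 2 -> legal
(1,2): flips 2 -> legal
(1,4): no bracket -> illegal
(1,5): no bracket -> illegal
(2,0): flips 2 -> legal
(2,4): no bracket -> illegal
(4,0): no bracket -> illegal
(4,2): no bracket -> illegal
(5,0): flips 1 -> legal
(5,1): flips 1 -> legal
(5,2): flips 1 -> legal
W mobility = 8

Answer: B=6 W=8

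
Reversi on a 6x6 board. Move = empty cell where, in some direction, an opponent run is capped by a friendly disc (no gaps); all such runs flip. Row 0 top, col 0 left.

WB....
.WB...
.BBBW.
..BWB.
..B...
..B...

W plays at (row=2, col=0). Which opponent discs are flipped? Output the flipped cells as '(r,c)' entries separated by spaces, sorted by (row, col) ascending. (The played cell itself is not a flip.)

Answer: (2,1) (2,2) (2,3)

Derivation:
Dir NW: edge -> no flip
Dir N: first cell '.' (not opp) -> no flip
Dir NE: first cell 'W' (not opp) -> no flip
Dir W: edge -> no flip
Dir E: opp run (2,1) (2,2) (2,3) capped by W -> flip
Dir SW: edge -> no flip
Dir S: first cell '.' (not opp) -> no flip
Dir SE: first cell '.' (not opp) -> no flip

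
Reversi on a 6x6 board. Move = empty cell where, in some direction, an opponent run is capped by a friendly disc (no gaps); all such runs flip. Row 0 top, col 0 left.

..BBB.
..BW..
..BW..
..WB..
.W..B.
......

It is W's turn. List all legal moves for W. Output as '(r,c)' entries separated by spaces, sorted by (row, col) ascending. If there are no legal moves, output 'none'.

Answer: (0,1) (1,1) (2,1) (3,1) (3,4) (4,3)

Derivation:
(0,1): flips 1 -> legal
(0,5): no bracket -> illegal
(1,1): flips 1 -> legal
(1,4): no bracket -> illegal
(1,5): no bracket -> illegal
(2,1): flips 1 -> legal
(2,4): no bracket -> illegal
(3,1): flips 1 -> legal
(3,4): flips 1 -> legal
(3,5): no bracket -> illegal
(4,2): no bracket -> illegal
(4,3): flips 1 -> legal
(4,5): no bracket -> illegal
(5,3): no bracket -> illegal
(5,4): no bracket -> illegal
(5,5): no bracket -> illegal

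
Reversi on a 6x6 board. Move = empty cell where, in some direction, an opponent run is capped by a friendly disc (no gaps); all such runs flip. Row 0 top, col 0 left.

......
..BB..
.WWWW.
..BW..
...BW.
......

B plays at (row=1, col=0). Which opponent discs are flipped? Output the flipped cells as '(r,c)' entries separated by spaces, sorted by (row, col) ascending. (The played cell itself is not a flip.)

Answer: (2,1)

Derivation:
Dir NW: edge -> no flip
Dir N: first cell '.' (not opp) -> no flip
Dir NE: first cell '.' (not opp) -> no flip
Dir W: edge -> no flip
Dir E: first cell '.' (not opp) -> no flip
Dir SW: edge -> no flip
Dir S: first cell '.' (not opp) -> no flip
Dir SE: opp run (2,1) capped by B -> flip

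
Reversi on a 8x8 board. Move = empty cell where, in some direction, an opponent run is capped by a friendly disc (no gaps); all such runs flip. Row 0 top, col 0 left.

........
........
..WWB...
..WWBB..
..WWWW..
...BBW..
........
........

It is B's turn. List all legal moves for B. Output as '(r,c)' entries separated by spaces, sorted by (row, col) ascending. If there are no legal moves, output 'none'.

Answer: (1,2) (1,3) (2,1) (3,1) (3,6) (5,1) (5,2) (5,6) (6,5)

Derivation:
(1,1): no bracket -> illegal
(1,2): flips 1 -> legal
(1,3): flips 3 -> legal
(1,4): no bracket -> illegal
(2,1): flips 4 -> legal
(3,1): flips 3 -> legal
(3,6): flips 1 -> legal
(4,1): no bracket -> illegal
(4,6): no bracket -> illegal
(5,1): flips 2 -> legal
(5,2): flips 1 -> legal
(5,6): flips 2 -> legal
(6,4): no bracket -> illegal
(6,5): flips 2 -> legal
(6,6): no bracket -> illegal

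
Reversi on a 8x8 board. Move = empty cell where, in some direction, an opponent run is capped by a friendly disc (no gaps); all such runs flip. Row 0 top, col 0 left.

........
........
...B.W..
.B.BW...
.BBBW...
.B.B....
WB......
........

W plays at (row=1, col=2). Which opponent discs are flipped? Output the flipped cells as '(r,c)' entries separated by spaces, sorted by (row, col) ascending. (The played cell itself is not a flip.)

Dir NW: first cell '.' (not opp) -> no flip
Dir N: first cell '.' (not opp) -> no flip
Dir NE: first cell '.' (not opp) -> no flip
Dir W: first cell '.' (not opp) -> no flip
Dir E: first cell '.' (not opp) -> no flip
Dir SW: first cell '.' (not opp) -> no flip
Dir S: first cell '.' (not opp) -> no flip
Dir SE: opp run (2,3) capped by W -> flip

Answer: (2,3)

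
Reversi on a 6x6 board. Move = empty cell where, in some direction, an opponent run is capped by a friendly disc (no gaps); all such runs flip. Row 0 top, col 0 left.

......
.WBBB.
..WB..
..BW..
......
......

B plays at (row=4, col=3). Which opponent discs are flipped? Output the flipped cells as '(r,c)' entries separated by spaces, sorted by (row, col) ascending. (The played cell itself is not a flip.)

Answer: (3,3)

Derivation:
Dir NW: first cell 'B' (not opp) -> no flip
Dir N: opp run (3,3) capped by B -> flip
Dir NE: first cell '.' (not opp) -> no flip
Dir W: first cell '.' (not opp) -> no flip
Dir E: first cell '.' (not opp) -> no flip
Dir SW: first cell '.' (not opp) -> no flip
Dir S: first cell '.' (not opp) -> no flip
Dir SE: first cell '.' (not opp) -> no flip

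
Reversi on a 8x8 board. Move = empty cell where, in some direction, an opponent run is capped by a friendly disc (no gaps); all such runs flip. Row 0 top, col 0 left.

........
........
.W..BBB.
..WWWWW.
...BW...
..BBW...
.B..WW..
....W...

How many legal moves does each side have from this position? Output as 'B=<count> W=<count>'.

-- B to move --
(1,0): flips 2 -> legal
(1,1): no bracket -> illegal
(1,2): no bracket -> illegal
(2,0): no bracket -> illegal
(2,2): no bracket -> illegal
(2,3): flips 1 -> legal
(2,7): no bracket -> illegal
(3,0): no bracket -> illegal
(3,1): no bracket -> illegal
(3,7): no bracket -> illegal
(4,1): no bracket -> illegal
(4,2): flips 1 -> legal
(4,5): flips 2 -> legal
(4,6): flips 2 -> legal
(4,7): flips 1 -> legal
(5,5): flips 1 -> legal
(5,6): no bracket -> illegal
(6,3): no bracket -> illegal
(6,6): no bracket -> illegal
(7,3): no bracket -> illegal
(7,5): flips 1 -> legal
(7,6): flips 2 -> legal
B mobility = 9
-- W to move --
(1,3): flips 1 -> legal
(1,4): flips 2 -> legal
(1,5): flips 2 -> legal
(1,6): flips 2 -> legal
(1,7): flips 1 -> legal
(2,3): no bracket -> illegal
(2,7): no bracket -> illegal
(3,7): no bracket -> illegal
(4,1): no bracket -> illegal
(4,2): flips 2 -> legal
(5,0): no bracket -> illegal
(5,1): flips 2 -> legal
(6,0): no bracket -> illegal
(6,2): flips 1 -> legal
(6,3): flips 2 -> legal
(7,0): flips 3 -> legal
(7,1): no bracket -> illegal
(7,2): no bracket -> illegal
W mobility = 10

Answer: B=9 W=10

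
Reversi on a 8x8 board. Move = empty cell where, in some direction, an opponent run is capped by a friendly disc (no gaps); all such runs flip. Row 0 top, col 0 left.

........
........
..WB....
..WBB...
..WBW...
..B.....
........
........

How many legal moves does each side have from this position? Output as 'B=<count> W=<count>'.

-- B to move --
(1,1): flips 1 -> legal
(1,2): flips 3 -> legal
(1,3): no bracket -> illegal
(2,1): flips 2 -> legal
(3,1): flips 1 -> legal
(3,5): no bracket -> illegal
(4,1): flips 2 -> legal
(4,5): flips 1 -> legal
(5,1): flips 1 -> legal
(5,3): no bracket -> illegal
(5,4): flips 1 -> legal
(5,5): flips 1 -> legal
B mobility = 9
-- W to move --
(1,2): no bracket -> illegal
(1,3): no bracket -> illegal
(1,4): flips 1 -> legal
(2,4): flips 3 -> legal
(2,5): no bracket -> illegal
(3,5): flips 2 -> legal
(4,1): no bracket -> illegal
(4,5): no bracket -> illegal
(5,1): no bracket -> illegal
(5,3): no bracket -> illegal
(5,4): flips 1 -> legal
(6,1): no bracket -> illegal
(6,2): flips 1 -> legal
(6,3): no bracket -> illegal
W mobility = 5

Answer: B=9 W=5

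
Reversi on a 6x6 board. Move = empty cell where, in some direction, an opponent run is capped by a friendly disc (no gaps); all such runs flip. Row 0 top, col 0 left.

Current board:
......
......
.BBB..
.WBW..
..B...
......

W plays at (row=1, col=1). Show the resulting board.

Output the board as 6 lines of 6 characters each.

Answer: ......
.W....
.WWB..
.WBW..
..B...
......

Derivation:
Place W at (1,1); scan 8 dirs for brackets.
Dir NW: first cell '.' (not opp) -> no flip
Dir N: first cell '.' (not opp) -> no flip
Dir NE: first cell '.' (not opp) -> no flip
Dir W: first cell '.' (not opp) -> no flip
Dir E: first cell '.' (not opp) -> no flip
Dir SW: first cell '.' (not opp) -> no flip
Dir S: opp run (2,1) capped by W -> flip
Dir SE: opp run (2,2) capped by W -> flip
All flips: (2,1) (2,2)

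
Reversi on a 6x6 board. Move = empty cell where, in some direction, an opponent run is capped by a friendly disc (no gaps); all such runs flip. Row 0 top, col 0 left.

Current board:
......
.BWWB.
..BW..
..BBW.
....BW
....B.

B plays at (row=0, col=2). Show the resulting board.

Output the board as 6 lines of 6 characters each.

Answer: ..B...
.BBWB.
..BW..
..BBW.
....BW
....B.

Derivation:
Place B at (0,2); scan 8 dirs for brackets.
Dir NW: edge -> no flip
Dir N: edge -> no flip
Dir NE: edge -> no flip
Dir W: first cell '.' (not opp) -> no flip
Dir E: first cell '.' (not opp) -> no flip
Dir SW: first cell 'B' (not opp) -> no flip
Dir S: opp run (1,2) capped by B -> flip
Dir SE: opp run (1,3), next='.' -> no flip
All flips: (1,2)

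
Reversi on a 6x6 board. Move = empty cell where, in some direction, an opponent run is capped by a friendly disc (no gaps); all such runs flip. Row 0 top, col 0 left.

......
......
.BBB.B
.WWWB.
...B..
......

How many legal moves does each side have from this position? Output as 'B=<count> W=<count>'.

Answer: B=5 W=8

Derivation:
-- B to move --
(2,0): no bracket -> illegal
(2,4): no bracket -> illegal
(3,0): flips 3 -> legal
(4,0): flips 1 -> legal
(4,1): flips 2 -> legal
(4,2): flips 1 -> legal
(4,4): flips 1 -> legal
B mobility = 5
-- W to move --
(1,0): flips 1 -> legal
(1,1): flips 2 -> legal
(1,2): flips 1 -> legal
(1,3): flips 2 -> legal
(1,4): flips 1 -> legal
(1,5): no bracket -> illegal
(2,0): no bracket -> illegal
(2,4): no bracket -> illegal
(3,0): no bracket -> illegal
(3,5): flips 1 -> legal
(4,2): no bracket -> illegal
(4,4): no bracket -> illegal
(4,5): no bracket -> illegal
(5,2): no bracket -> illegal
(5,3): flips 1 -> legal
(5,4): flips 1 -> legal
W mobility = 8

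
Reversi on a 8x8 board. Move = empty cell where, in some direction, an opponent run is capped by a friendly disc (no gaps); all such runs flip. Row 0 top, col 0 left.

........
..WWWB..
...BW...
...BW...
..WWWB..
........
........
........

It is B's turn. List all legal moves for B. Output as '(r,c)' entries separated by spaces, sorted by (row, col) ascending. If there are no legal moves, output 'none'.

(0,1): flips 1 -> legal
(0,2): no bracket -> illegal
(0,3): flips 1 -> legal
(0,4): no bracket -> illegal
(0,5): flips 1 -> legal
(1,1): flips 3 -> legal
(2,1): no bracket -> illegal
(2,2): no bracket -> illegal
(2,5): flips 1 -> legal
(3,1): no bracket -> illegal
(3,2): no bracket -> illegal
(3,5): flips 1 -> legal
(4,1): flips 3 -> legal
(5,1): flips 1 -> legal
(5,2): no bracket -> illegal
(5,3): flips 1 -> legal
(5,4): no bracket -> illegal
(5,5): flips 1 -> legal

Answer: (0,1) (0,3) (0,5) (1,1) (2,5) (3,5) (4,1) (5,1) (5,3) (5,5)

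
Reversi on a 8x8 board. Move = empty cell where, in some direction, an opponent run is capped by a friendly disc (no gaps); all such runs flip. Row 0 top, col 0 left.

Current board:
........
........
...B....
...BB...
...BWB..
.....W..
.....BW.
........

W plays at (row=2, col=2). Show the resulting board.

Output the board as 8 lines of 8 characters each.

Place W at (2,2); scan 8 dirs for brackets.
Dir NW: first cell '.' (not opp) -> no flip
Dir N: first cell '.' (not opp) -> no flip
Dir NE: first cell '.' (not opp) -> no flip
Dir W: first cell '.' (not opp) -> no flip
Dir E: opp run (2,3), next='.' -> no flip
Dir SW: first cell '.' (not opp) -> no flip
Dir S: first cell '.' (not opp) -> no flip
Dir SE: opp run (3,3) capped by W -> flip
All flips: (3,3)

Answer: ........
........
..WB....
...WB...
...BWB..
.....W..
.....BW.
........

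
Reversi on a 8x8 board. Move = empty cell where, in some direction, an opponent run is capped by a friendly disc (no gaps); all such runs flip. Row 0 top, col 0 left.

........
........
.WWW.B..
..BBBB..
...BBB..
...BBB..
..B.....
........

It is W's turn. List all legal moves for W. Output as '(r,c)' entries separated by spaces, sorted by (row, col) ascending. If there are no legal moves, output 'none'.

(1,4): no bracket -> illegal
(1,5): no bracket -> illegal
(1,6): no bracket -> illegal
(2,4): no bracket -> illegal
(2,6): no bracket -> illegal
(3,1): no bracket -> illegal
(3,6): no bracket -> illegal
(4,1): flips 1 -> legal
(4,2): flips 1 -> legal
(4,6): no bracket -> illegal
(5,1): no bracket -> illegal
(5,2): no bracket -> illegal
(5,6): flips 2 -> legal
(6,1): no bracket -> illegal
(6,3): flips 3 -> legal
(6,4): no bracket -> illegal
(6,5): flips 3 -> legal
(6,6): flips 3 -> legal
(7,1): no bracket -> illegal
(7,2): no bracket -> illegal
(7,3): no bracket -> illegal

Answer: (4,1) (4,2) (5,6) (6,3) (6,5) (6,6)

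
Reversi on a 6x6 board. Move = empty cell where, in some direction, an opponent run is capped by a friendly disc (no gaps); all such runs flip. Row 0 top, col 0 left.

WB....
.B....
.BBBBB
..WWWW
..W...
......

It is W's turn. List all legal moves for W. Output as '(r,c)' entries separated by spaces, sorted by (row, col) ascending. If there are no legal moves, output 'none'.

(0,2): flips 1 -> legal
(1,0): flips 1 -> legal
(1,2): flips 2 -> legal
(1,3): flips 2 -> legal
(1,4): flips 2 -> legal
(1,5): flips 2 -> legal
(2,0): no bracket -> illegal
(3,0): no bracket -> illegal
(3,1): no bracket -> illegal

Answer: (0,2) (1,0) (1,2) (1,3) (1,4) (1,5)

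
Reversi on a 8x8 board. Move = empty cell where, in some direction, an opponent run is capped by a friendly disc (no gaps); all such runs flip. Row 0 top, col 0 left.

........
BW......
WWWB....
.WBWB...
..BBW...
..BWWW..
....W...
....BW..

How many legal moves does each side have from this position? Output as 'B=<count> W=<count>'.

-- B to move --
(0,0): no bracket -> illegal
(0,1): no bracket -> illegal
(0,2): no bracket -> illegal
(1,2): flips 2 -> legal
(1,3): no bracket -> illegal
(2,4): flips 1 -> legal
(3,0): flips 2 -> legal
(3,5): no bracket -> illegal
(4,0): no bracket -> illegal
(4,1): no bracket -> illegal
(4,5): flips 1 -> legal
(4,6): no bracket -> illegal
(5,6): flips 3 -> legal
(6,2): no bracket -> illegal
(6,3): flips 1 -> legal
(6,5): flips 1 -> legal
(6,6): no bracket -> illegal
(7,3): no bracket -> illegal
(7,6): flips 1 -> legal
B mobility = 8
-- W to move --
(0,0): flips 1 -> legal
(0,1): no bracket -> illegal
(1,2): no bracket -> illegal
(1,3): flips 1 -> legal
(1,4): no bracket -> illegal
(2,4): flips 2 -> legal
(2,5): no bracket -> illegal
(3,5): flips 1 -> legal
(4,1): flips 2 -> legal
(4,5): no bracket -> illegal
(5,1): flips 2 -> legal
(6,1): no bracket -> illegal
(6,2): flips 3 -> legal
(6,3): no bracket -> illegal
(6,5): no bracket -> illegal
(7,3): flips 1 -> legal
W mobility = 8

Answer: B=8 W=8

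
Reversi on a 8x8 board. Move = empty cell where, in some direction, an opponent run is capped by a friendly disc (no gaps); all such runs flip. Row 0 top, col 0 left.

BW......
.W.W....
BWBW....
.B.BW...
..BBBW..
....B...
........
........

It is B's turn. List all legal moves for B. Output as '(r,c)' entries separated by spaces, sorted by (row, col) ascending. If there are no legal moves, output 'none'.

Answer: (0,2) (0,3) (0,4) (2,4) (2,5) (3,5) (3,6) (4,6)

Derivation:
(0,2): flips 2 -> legal
(0,3): flips 2 -> legal
(0,4): flips 1 -> legal
(1,0): no bracket -> illegal
(1,2): no bracket -> illegal
(1,4): no bracket -> illegal
(2,4): flips 2 -> legal
(2,5): flips 1 -> legal
(3,0): no bracket -> illegal
(3,2): no bracket -> illegal
(3,5): flips 1 -> legal
(3,6): flips 1 -> legal
(4,6): flips 1 -> legal
(5,5): no bracket -> illegal
(5,6): no bracket -> illegal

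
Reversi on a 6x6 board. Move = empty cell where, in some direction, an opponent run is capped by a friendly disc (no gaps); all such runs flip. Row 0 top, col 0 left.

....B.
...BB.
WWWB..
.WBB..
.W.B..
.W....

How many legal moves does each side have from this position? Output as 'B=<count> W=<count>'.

Answer: B=6 W=6

Derivation:
-- B to move --
(1,0): flips 1 -> legal
(1,1): flips 1 -> legal
(1,2): flips 1 -> legal
(3,0): flips 1 -> legal
(4,0): flips 2 -> legal
(4,2): no bracket -> illegal
(5,0): flips 1 -> legal
(5,2): no bracket -> illegal
B mobility = 6
-- W to move --
(0,2): no bracket -> illegal
(0,3): no bracket -> illegal
(0,5): flips 3 -> legal
(1,2): no bracket -> illegal
(1,5): no bracket -> illegal
(2,4): flips 1 -> legal
(2,5): no bracket -> illegal
(3,4): flips 2 -> legal
(4,2): flips 1 -> legal
(4,4): flips 1 -> legal
(5,2): no bracket -> illegal
(5,3): no bracket -> illegal
(5,4): flips 2 -> legal
W mobility = 6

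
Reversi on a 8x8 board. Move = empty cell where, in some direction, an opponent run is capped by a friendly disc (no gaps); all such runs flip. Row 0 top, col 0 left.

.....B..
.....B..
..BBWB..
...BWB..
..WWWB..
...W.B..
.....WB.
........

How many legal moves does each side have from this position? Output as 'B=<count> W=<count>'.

Answer: B=8 W=13

Derivation:
-- B to move --
(1,3): flips 1 -> legal
(1,4): no bracket -> illegal
(3,1): no bracket -> illegal
(3,2): no bracket -> illegal
(4,1): flips 3 -> legal
(5,1): flips 1 -> legal
(5,2): flips 2 -> legal
(5,4): no bracket -> illegal
(5,6): no bracket -> illegal
(6,2): flips 2 -> legal
(6,3): flips 2 -> legal
(6,4): flips 1 -> legal
(7,4): no bracket -> illegal
(7,5): flips 1 -> legal
(7,6): no bracket -> illegal
B mobility = 8
-- W to move --
(0,4): no bracket -> illegal
(0,6): flips 1 -> legal
(1,1): flips 2 -> legal
(1,2): flips 1 -> legal
(1,3): flips 2 -> legal
(1,4): no bracket -> illegal
(1,6): flips 1 -> legal
(2,1): flips 2 -> legal
(2,6): flips 2 -> legal
(3,1): no bracket -> illegal
(3,2): flips 1 -> legal
(3,6): flips 1 -> legal
(4,6): flips 2 -> legal
(5,4): no bracket -> illegal
(5,6): flips 1 -> legal
(5,7): no bracket -> illegal
(6,4): no bracket -> illegal
(6,7): flips 1 -> legal
(7,5): no bracket -> illegal
(7,6): no bracket -> illegal
(7,7): flips 2 -> legal
W mobility = 13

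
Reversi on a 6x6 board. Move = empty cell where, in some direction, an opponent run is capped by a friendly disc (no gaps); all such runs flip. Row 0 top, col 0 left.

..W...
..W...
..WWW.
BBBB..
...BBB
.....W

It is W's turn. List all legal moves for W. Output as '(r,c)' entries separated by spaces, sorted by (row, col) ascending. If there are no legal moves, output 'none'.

(2,0): no bracket -> illegal
(2,1): no bracket -> illegal
(3,4): no bracket -> illegal
(3,5): flips 1 -> legal
(4,0): flips 1 -> legal
(4,1): flips 1 -> legal
(4,2): flips 2 -> legal
(5,2): no bracket -> illegal
(5,3): flips 2 -> legal
(5,4): no bracket -> illegal

Answer: (3,5) (4,0) (4,1) (4,2) (5,3)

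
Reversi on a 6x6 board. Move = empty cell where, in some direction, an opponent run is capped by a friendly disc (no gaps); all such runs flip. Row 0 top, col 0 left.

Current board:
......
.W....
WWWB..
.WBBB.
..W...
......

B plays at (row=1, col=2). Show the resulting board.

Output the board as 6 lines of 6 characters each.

Answer: ......
.WB...
WWBB..
.WBBB.
..W...
......

Derivation:
Place B at (1,2); scan 8 dirs for brackets.
Dir NW: first cell '.' (not opp) -> no flip
Dir N: first cell '.' (not opp) -> no flip
Dir NE: first cell '.' (not opp) -> no flip
Dir W: opp run (1,1), next='.' -> no flip
Dir E: first cell '.' (not opp) -> no flip
Dir SW: opp run (2,1), next='.' -> no flip
Dir S: opp run (2,2) capped by B -> flip
Dir SE: first cell 'B' (not opp) -> no flip
All flips: (2,2)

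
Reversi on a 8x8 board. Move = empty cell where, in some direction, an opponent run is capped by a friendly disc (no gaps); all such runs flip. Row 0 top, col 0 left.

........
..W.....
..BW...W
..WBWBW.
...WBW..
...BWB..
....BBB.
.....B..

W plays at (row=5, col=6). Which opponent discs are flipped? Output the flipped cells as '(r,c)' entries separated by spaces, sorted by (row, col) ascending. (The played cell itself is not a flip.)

Dir NW: first cell 'W' (not opp) -> no flip
Dir N: first cell '.' (not opp) -> no flip
Dir NE: first cell '.' (not opp) -> no flip
Dir W: opp run (5,5) capped by W -> flip
Dir E: first cell '.' (not opp) -> no flip
Dir SW: opp run (6,5), next='.' -> no flip
Dir S: opp run (6,6), next='.' -> no flip
Dir SE: first cell '.' (not opp) -> no flip

Answer: (5,5)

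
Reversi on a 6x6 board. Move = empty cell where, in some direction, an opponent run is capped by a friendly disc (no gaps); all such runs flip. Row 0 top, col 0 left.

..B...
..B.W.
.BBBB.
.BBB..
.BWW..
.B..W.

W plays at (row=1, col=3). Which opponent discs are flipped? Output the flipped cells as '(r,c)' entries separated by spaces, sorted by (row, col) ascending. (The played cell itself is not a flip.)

Answer: (2,3) (3,3)

Derivation:
Dir NW: opp run (0,2), next=edge -> no flip
Dir N: first cell '.' (not opp) -> no flip
Dir NE: first cell '.' (not opp) -> no flip
Dir W: opp run (1,2), next='.' -> no flip
Dir E: first cell 'W' (not opp) -> no flip
Dir SW: opp run (2,2) (3,1), next='.' -> no flip
Dir S: opp run (2,3) (3,3) capped by W -> flip
Dir SE: opp run (2,4), next='.' -> no flip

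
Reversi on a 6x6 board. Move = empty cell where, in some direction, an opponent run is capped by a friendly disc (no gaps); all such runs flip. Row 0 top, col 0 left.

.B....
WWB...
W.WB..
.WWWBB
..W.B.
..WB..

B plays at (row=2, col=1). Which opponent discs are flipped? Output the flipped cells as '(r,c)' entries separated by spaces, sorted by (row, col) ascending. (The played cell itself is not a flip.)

Dir NW: opp run (1,0), next=edge -> no flip
Dir N: opp run (1,1) capped by B -> flip
Dir NE: first cell 'B' (not opp) -> no flip
Dir W: opp run (2,0), next=edge -> no flip
Dir E: opp run (2,2) capped by B -> flip
Dir SW: first cell '.' (not opp) -> no flip
Dir S: opp run (3,1), next='.' -> no flip
Dir SE: opp run (3,2), next='.' -> no flip

Answer: (1,1) (2,2)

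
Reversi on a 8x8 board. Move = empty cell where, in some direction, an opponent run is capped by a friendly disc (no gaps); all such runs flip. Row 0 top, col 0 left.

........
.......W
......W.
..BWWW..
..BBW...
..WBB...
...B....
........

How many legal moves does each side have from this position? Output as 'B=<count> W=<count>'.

-- B to move --
(0,6): no bracket -> illegal
(0,7): no bracket -> illegal
(1,5): no bracket -> illegal
(1,6): no bracket -> illegal
(2,2): no bracket -> illegal
(2,3): flips 1 -> legal
(2,4): flips 3 -> legal
(2,5): flips 1 -> legal
(2,7): no bracket -> illegal
(3,6): flips 3 -> legal
(3,7): no bracket -> illegal
(4,1): flips 1 -> legal
(4,5): flips 1 -> legal
(4,6): no bracket -> illegal
(5,1): flips 1 -> legal
(5,5): no bracket -> illegal
(6,1): flips 1 -> legal
(6,2): flips 1 -> legal
B mobility = 9
-- W to move --
(2,1): no bracket -> illegal
(2,2): flips 2 -> legal
(2,3): no bracket -> illegal
(3,1): flips 1 -> legal
(4,1): flips 2 -> legal
(4,5): no bracket -> illegal
(5,1): flips 1 -> legal
(5,5): flips 2 -> legal
(6,2): flips 1 -> legal
(6,4): flips 1 -> legal
(6,5): no bracket -> illegal
(7,2): no bracket -> illegal
(7,3): flips 3 -> legal
(7,4): flips 1 -> legal
W mobility = 9

Answer: B=9 W=9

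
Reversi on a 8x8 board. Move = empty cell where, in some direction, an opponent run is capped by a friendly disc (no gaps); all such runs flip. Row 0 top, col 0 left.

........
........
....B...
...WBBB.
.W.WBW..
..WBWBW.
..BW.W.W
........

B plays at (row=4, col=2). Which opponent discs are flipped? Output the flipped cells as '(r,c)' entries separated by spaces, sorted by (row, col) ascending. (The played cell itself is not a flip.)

Answer: (3,3) (4,3) (5,2)

Derivation:
Dir NW: first cell '.' (not opp) -> no flip
Dir N: first cell '.' (not opp) -> no flip
Dir NE: opp run (3,3) capped by B -> flip
Dir W: opp run (4,1), next='.' -> no flip
Dir E: opp run (4,3) capped by B -> flip
Dir SW: first cell '.' (not opp) -> no flip
Dir S: opp run (5,2) capped by B -> flip
Dir SE: first cell 'B' (not opp) -> no flip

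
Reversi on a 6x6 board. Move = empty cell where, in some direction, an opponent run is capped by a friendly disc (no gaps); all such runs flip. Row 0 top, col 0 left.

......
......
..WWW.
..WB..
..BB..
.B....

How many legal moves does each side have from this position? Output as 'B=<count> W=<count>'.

Answer: B=6 W=5

Derivation:
-- B to move --
(1,1): flips 1 -> legal
(1,2): flips 2 -> legal
(1,3): flips 1 -> legal
(1,4): no bracket -> illegal
(1,5): flips 1 -> legal
(2,1): flips 1 -> legal
(2,5): no bracket -> illegal
(3,1): flips 1 -> legal
(3,4): no bracket -> illegal
(3,5): no bracket -> illegal
(4,1): no bracket -> illegal
B mobility = 6
-- W to move --
(3,1): no bracket -> illegal
(3,4): flips 1 -> legal
(4,0): no bracket -> illegal
(4,1): no bracket -> illegal
(4,4): flips 1 -> legal
(5,0): no bracket -> illegal
(5,2): flips 1 -> legal
(5,3): flips 2 -> legal
(5,4): flips 1 -> legal
W mobility = 5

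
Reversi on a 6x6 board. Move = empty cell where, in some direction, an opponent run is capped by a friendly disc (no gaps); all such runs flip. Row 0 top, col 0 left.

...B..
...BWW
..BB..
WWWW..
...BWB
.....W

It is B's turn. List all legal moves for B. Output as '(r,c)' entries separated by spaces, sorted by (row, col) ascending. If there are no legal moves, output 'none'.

Answer: (0,5) (2,1) (2,5) (4,0) (4,1) (4,2)

Derivation:
(0,4): no bracket -> illegal
(0,5): flips 1 -> legal
(2,0): no bracket -> illegal
(2,1): flips 1 -> legal
(2,4): no bracket -> illegal
(2,5): flips 1 -> legal
(3,4): no bracket -> illegal
(3,5): no bracket -> illegal
(4,0): flips 1 -> legal
(4,1): flips 1 -> legal
(4,2): flips 1 -> legal
(5,3): no bracket -> illegal
(5,4): no bracket -> illegal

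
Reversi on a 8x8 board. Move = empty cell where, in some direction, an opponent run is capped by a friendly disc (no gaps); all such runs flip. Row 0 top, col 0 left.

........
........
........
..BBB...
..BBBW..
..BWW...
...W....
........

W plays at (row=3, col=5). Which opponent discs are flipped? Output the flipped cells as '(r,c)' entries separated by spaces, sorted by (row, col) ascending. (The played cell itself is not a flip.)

Dir NW: first cell '.' (not opp) -> no flip
Dir N: first cell '.' (not opp) -> no flip
Dir NE: first cell '.' (not opp) -> no flip
Dir W: opp run (3,4) (3,3) (3,2), next='.' -> no flip
Dir E: first cell '.' (not opp) -> no flip
Dir SW: opp run (4,4) capped by W -> flip
Dir S: first cell 'W' (not opp) -> no flip
Dir SE: first cell '.' (not opp) -> no flip

Answer: (4,4)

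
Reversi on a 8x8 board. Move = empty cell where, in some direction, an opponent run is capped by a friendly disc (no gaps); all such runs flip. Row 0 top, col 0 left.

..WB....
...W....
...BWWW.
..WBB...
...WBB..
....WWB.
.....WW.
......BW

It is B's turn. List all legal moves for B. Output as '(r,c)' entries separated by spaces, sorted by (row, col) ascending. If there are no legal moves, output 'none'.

(0,1): flips 1 -> legal
(0,4): no bracket -> illegal
(1,1): no bracket -> illegal
(1,2): no bracket -> illegal
(1,4): flips 1 -> legal
(1,5): flips 1 -> legal
(1,6): flips 1 -> legal
(1,7): no bracket -> illegal
(2,1): flips 4 -> legal
(2,2): no bracket -> illegal
(2,7): flips 3 -> legal
(3,1): flips 1 -> legal
(3,5): no bracket -> illegal
(3,6): no bracket -> illegal
(3,7): no bracket -> illegal
(4,1): flips 1 -> legal
(4,2): flips 1 -> legal
(4,6): no bracket -> illegal
(5,2): flips 1 -> legal
(5,3): flips 3 -> legal
(5,7): no bracket -> illegal
(6,3): flips 1 -> legal
(6,4): flips 1 -> legal
(6,7): no bracket -> illegal
(7,4): flips 1 -> legal
(7,5): flips 2 -> legal

Answer: (0,1) (1,4) (1,5) (1,6) (2,1) (2,7) (3,1) (4,1) (4,2) (5,2) (5,3) (6,3) (6,4) (7,4) (7,5)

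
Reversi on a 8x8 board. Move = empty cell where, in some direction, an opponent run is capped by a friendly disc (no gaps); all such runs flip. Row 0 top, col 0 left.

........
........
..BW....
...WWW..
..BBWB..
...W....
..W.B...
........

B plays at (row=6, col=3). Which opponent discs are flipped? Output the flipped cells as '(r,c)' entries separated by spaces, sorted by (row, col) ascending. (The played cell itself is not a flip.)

Answer: (5,3)

Derivation:
Dir NW: first cell '.' (not opp) -> no flip
Dir N: opp run (5,3) capped by B -> flip
Dir NE: first cell '.' (not opp) -> no flip
Dir W: opp run (6,2), next='.' -> no flip
Dir E: first cell 'B' (not opp) -> no flip
Dir SW: first cell '.' (not opp) -> no flip
Dir S: first cell '.' (not opp) -> no flip
Dir SE: first cell '.' (not opp) -> no flip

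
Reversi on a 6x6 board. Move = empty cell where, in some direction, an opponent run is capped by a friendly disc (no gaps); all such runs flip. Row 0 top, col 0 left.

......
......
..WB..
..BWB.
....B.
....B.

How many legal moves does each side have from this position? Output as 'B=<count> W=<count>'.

Answer: B=4 W=6

Derivation:
-- B to move --
(1,1): flips 2 -> legal
(1,2): flips 1 -> legal
(1,3): no bracket -> illegal
(2,1): flips 1 -> legal
(2,4): no bracket -> illegal
(3,1): no bracket -> illegal
(4,2): no bracket -> illegal
(4,3): flips 1 -> legal
B mobility = 4
-- W to move --
(1,2): no bracket -> illegal
(1,3): flips 1 -> legal
(1,4): no bracket -> illegal
(2,1): no bracket -> illegal
(2,4): flips 1 -> legal
(2,5): no bracket -> illegal
(3,1): flips 1 -> legal
(3,5): flips 1 -> legal
(4,1): no bracket -> illegal
(4,2): flips 1 -> legal
(4,3): no bracket -> illegal
(4,5): no bracket -> illegal
(5,3): no bracket -> illegal
(5,5): flips 1 -> legal
W mobility = 6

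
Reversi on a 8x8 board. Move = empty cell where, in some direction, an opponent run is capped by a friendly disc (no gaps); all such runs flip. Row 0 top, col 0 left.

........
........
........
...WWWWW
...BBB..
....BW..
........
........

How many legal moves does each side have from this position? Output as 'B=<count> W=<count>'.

-- B to move --
(2,2): flips 1 -> legal
(2,3): flips 2 -> legal
(2,4): flips 1 -> legal
(2,5): flips 2 -> legal
(2,6): flips 1 -> legal
(2,7): flips 1 -> legal
(3,2): no bracket -> illegal
(4,2): no bracket -> illegal
(4,6): no bracket -> illegal
(4,7): no bracket -> illegal
(5,6): flips 1 -> legal
(6,4): no bracket -> illegal
(6,5): flips 1 -> legal
(6,6): flips 1 -> legal
B mobility = 9
-- W to move --
(3,2): no bracket -> illegal
(4,2): no bracket -> illegal
(4,6): no bracket -> illegal
(5,2): flips 1 -> legal
(5,3): flips 3 -> legal
(5,6): flips 1 -> legal
(6,3): flips 2 -> legal
(6,4): flips 2 -> legal
(6,5): no bracket -> illegal
W mobility = 5

Answer: B=9 W=5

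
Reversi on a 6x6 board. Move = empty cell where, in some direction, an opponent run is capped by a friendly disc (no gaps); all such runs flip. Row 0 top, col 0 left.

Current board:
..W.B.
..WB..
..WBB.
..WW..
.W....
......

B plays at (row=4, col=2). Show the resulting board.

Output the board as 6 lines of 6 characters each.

Place B at (4,2); scan 8 dirs for brackets.
Dir NW: first cell '.' (not opp) -> no flip
Dir N: opp run (3,2) (2,2) (1,2) (0,2), next=edge -> no flip
Dir NE: opp run (3,3) capped by B -> flip
Dir W: opp run (4,1), next='.' -> no flip
Dir E: first cell '.' (not opp) -> no flip
Dir SW: first cell '.' (not opp) -> no flip
Dir S: first cell '.' (not opp) -> no flip
Dir SE: first cell '.' (not opp) -> no flip
All flips: (3,3)

Answer: ..W.B.
..WB..
..WBB.
..WB..
.WB...
......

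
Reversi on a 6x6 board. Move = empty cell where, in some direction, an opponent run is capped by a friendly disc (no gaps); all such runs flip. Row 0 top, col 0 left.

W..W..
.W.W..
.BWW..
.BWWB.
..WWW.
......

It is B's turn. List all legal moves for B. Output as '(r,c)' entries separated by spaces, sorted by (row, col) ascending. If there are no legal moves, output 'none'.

(0,1): flips 1 -> legal
(0,2): no bracket -> illegal
(0,4): flips 2 -> legal
(1,0): no bracket -> illegal
(1,2): flips 1 -> legal
(1,4): no bracket -> illegal
(2,0): no bracket -> illegal
(2,4): flips 2 -> legal
(3,5): no bracket -> illegal
(4,1): no bracket -> illegal
(4,5): no bracket -> illegal
(5,1): no bracket -> illegal
(5,2): flips 1 -> legal
(5,3): flips 1 -> legal
(5,4): flips 3 -> legal
(5,5): no bracket -> illegal

Answer: (0,1) (0,4) (1,2) (2,4) (5,2) (5,3) (5,4)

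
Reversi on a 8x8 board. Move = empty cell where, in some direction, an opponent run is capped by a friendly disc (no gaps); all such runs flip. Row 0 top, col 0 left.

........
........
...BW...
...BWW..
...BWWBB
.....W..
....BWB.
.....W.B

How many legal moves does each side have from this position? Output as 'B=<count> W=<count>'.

-- B to move --
(1,3): flips 2 -> legal
(1,4): no bracket -> illegal
(1,5): flips 1 -> legal
(2,5): flips 2 -> legal
(2,6): no bracket -> illegal
(3,6): flips 2 -> legal
(5,3): no bracket -> illegal
(5,4): no bracket -> illegal
(5,6): flips 2 -> legal
(7,4): no bracket -> illegal
(7,6): no bracket -> illegal
B mobility = 5
-- W to move --
(1,2): flips 1 -> legal
(1,3): no bracket -> illegal
(1,4): no bracket -> illegal
(2,2): flips 2 -> legal
(3,2): flips 1 -> legal
(3,6): no bracket -> illegal
(3,7): flips 1 -> legal
(4,2): flips 2 -> legal
(5,2): flips 1 -> legal
(5,3): flips 1 -> legal
(5,4): no bracket -> illegal
(5,6): no bracket -> illegal
(5,7): flips 2 -> legal
(6,3): flips 1 -> legal
(6,7): flips 1 -> legal
(7,3): flips 1 -> legal
(7,4): no bracket -> illegal
(7,6): no bracket -> illegal
W mobility = 11

Answer: B=5 W=11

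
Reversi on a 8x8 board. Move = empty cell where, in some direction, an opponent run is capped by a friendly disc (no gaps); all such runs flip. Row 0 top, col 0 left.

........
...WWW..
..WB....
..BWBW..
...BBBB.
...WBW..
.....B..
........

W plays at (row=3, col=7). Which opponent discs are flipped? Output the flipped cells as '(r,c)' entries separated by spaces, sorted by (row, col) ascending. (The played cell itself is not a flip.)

Dir NW: first cell '.' (not opp) -> no flip
Dir N: first cell '.' (not opp) -> no flip
Dir NE: edge -> no flip
Dir W: first cell '.' (not opp) -> no flip
Dir E: edge -> no flip
Dir SW: opp run (4,6) capped by W -> flip
Dir S: first cell '.' (not opp) -> no flip
Dir SE: edge -> no flip

Answer: (4,6)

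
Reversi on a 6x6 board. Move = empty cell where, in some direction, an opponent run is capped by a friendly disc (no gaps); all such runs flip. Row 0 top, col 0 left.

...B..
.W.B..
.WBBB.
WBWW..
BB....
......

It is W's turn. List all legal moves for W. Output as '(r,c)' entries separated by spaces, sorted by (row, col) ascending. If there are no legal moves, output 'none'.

(0,2): no bracket -> illegal
(0,4): no bracket -> illegal
(1,2): flips 1 -> legal
(1,4): flips 1 -> legal
(1,5): flips 1 -> legal
(2,0): no bracket -> illegal
(2,5): flips 3 -> legal
(3,4): no bracket -> illegal
(3,5): no bracket -> illegal
(4,2): no bracket -> illegal
(5,0): flips 2 -> legal
(5,1): flips 2 -> legal
(5,2): flips 1 -> legal

Answer: (1,2) (1,4) (1,5) (2,5) (5,0) (5,1) (5,2)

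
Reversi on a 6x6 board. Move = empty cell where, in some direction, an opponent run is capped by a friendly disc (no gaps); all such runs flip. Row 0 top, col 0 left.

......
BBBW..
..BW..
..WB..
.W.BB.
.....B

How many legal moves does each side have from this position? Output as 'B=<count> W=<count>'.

Answer: B=8 W=7

Derivation:
-- B to move --
(0,2): no bracket -> illegal
(0,3): flips 2 -> legal
(0,4): flips 1 -> legal
(1,4): flips 1 -> legal
(2,1): flips 1 -> legal
(2,4): flips 1 -> legal
(3,0): no bracket -> illegal
(3,1): flips 1 -> legal
(3,4): flips 1 -> legal
(4,0): no bracket -> illegal
(4,2): flips 1 -> legal
(5,0): no bracket -> illegal
(5,1): no bracket -> illegal
(5,2): no bracket -> illegal
B mobility = 8
-- W to move --
(0,0): no bracket -> illegal
(0,1): flips 1 -> legal
(0,2): flips 2 -> legal
(0,3): no bracket -> illegal
(2,0): no bracket -> illegal
(2,1): flips 1 -> legal
(2,4): no bracket -> illegal
(3,1): flips 1 -> legal
(3,4): flips 1 -> legal
(3,5): no bracket -> illegal
(4,2): no bracket -> illegal
(4,5): no bracket -> illegal
(5,2): no bracket -> illegal
(5,3): flips 2 -> legal
(5,4): flips 1 -> legal
W mobility = 7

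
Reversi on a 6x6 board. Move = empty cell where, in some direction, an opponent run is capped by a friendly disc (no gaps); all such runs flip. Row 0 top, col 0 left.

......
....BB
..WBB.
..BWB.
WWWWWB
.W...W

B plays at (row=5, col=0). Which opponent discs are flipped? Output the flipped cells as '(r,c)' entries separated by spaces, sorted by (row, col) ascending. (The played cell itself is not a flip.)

Answer: (4,1)

Derivation:
Dir NW: edge -> no flip
Dir N: opp run (4,0), next='.' -> no flip
Dir NE: opp run (4,1) capped by B -> flip
Dir W: edge -> no flip
Dir E: opp run (5,1), next='.' -> no flip
Dir SW: edge -> no flip
Dir S: edge -> no flip
Dir SE: edge -> no flip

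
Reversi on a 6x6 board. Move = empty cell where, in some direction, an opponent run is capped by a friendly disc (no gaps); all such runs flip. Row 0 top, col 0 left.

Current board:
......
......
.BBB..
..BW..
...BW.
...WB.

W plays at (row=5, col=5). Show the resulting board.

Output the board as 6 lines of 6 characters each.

Place W at (5,5); scan 8 dirs for brackets.
Dir NW: first cell 'W' (not opp) -> no flip
Dir N: first cell '.' (not opp) -> no flip
Dir NE: edge -> no flip
Dir W: opp run (5,4) capped by W -> flip
Dir E: edge -> no flip
Dir SW: edge -> no flip
Dir S: edge -> no flip
Dir SE: edge -> no flip
All flips: (5,4)

Answer: ......
......
.BBB..
..BW..
...BW.
...WWW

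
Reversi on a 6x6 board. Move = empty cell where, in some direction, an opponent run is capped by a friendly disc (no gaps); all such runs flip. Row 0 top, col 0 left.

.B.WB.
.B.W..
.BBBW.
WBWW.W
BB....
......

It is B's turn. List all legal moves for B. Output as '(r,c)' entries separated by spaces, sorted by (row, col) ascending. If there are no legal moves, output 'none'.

(0,2): flips 1 -> legal
(1,2): no bracket -> illegal
(1,4): no bracket -> illegal
(1,5): no bracket -> illegal
(2,0): flips 1 -> legal
(2,5): flips 1 -> legal
(3,4): flips 2 -> legal
(4,2): flips 1 -> legal
(4,3): flips 2 -> legal
(4,4): flips 1 -> legal
(4,5): no bracket -> illegal

Answer: (0,2) (2,0) (2,5) (3,4) (4,2) (4,3) (4,4)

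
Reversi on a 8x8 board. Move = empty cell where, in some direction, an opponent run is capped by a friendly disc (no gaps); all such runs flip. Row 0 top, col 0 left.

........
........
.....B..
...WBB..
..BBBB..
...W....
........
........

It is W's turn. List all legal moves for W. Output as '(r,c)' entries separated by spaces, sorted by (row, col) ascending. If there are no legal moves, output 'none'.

Answer: (2,6) (3,1) (3,6) (5,1) (5,5)

Derivation:
(1,4): no bracket -> illegal
(1,5): no bracket -> illegal
(1,6): no bracket -> illegal
(2,3): no bracket -> illegal
(2,4): no bracket -> illegal
(2,6): flips 2 -> legal
(3,1): flips 1 -> legal
(3,2): no bracket -> illegal
(3,6): flips 2 -> legal
(4,1): no bracket -> illegal
(4,6): no bracket -> illegal
(5,1): flips 1 -> legal
(5,2): no bracket -> illegal
(5,4): no bracket -> illegal
(5,5): flips 1 -> legal
(5,6): no bracket -> illegal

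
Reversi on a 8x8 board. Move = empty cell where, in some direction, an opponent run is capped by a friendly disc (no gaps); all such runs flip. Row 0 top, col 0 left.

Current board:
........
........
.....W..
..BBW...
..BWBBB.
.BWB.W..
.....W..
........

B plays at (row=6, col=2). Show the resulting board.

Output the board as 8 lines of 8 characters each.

Answer: ........
........
.....W..
..BBW...
..BWBBB.
.BBB.W..
..B..W..
........

Derivation:
Place B at (6,2); scan 8 dirs for brackets.
Dir NW: first cell 'B' (not opp) -> no flip
Dir N: opp run (5,2) capped by B -> flip
Dir NE: first cell 'B' (not opp) -> no flip
Dir W: first cell '.' (not opp) -> no flip
Dir E: first cell '.' (not opp) -> no flip
Dir SW: first cell '.' (not opp) -> no flip
Dir S: first cell '.' (not opp) -> no flip
Dir SE: first cell '.' (not opp) -> no flip
All flips: (5,2)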